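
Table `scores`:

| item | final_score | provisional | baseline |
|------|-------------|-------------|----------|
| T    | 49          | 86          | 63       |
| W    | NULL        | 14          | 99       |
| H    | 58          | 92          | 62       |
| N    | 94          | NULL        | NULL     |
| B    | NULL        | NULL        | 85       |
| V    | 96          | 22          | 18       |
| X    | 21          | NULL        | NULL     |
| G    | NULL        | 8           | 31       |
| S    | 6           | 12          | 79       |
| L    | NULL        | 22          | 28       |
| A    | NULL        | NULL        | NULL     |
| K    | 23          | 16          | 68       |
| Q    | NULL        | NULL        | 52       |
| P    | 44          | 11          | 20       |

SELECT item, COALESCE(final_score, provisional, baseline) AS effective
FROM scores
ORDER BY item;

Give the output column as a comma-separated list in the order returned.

item=A: final_score=NULL, provisional=NULL, baseline=NULL (all NULL) → NULL
item=B: final_score=NULL, provisional=NULL, baseline=85 → 85
item=G: final_score=NULL, provisional=8 → 8
item=H: final_score=58 → 58
item=K: final_score=23 → 23
item=L: final_score=NULL, provisional=22 → 22
item=N: final_score=94 → 94
item=P: final_score=44 → 44
item=Q: final_score=NULL, provisional=NULL, baseline=52 → 52
item=S: final_score=6 → 6
item=T: final_score=49 → 49
item=V: final_score=96 → 96
item=W: final_score=NULL, provisional=14 → 14
item=X: final_score=21 → 21

NULL, 85, 8, 58, 23, 22, 94, 44, 52, 6, 49, 96, 14, 21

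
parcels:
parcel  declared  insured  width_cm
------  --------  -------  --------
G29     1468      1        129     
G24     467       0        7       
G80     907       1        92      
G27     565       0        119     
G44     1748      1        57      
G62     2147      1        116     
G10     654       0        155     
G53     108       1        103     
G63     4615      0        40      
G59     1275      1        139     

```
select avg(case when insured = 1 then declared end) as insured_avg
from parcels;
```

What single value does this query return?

1275.5

parcel=G29: ✓ → 1468
parcel=G24: ✗
parcel=G80: ✓ → 907
parcel=G27: ✗
parcel=G44: ✓ → 1748
parcel=G62: ✓ → 2147
parcel=G10: ✗
parcel=G53: ✓ → 108
parcel=G63: ✗
parcel=G59: ✓ → 1275
insured_avg = (1468 + 907 + 1748 + 2147 + 108 + 1275) / 6 = 1275.5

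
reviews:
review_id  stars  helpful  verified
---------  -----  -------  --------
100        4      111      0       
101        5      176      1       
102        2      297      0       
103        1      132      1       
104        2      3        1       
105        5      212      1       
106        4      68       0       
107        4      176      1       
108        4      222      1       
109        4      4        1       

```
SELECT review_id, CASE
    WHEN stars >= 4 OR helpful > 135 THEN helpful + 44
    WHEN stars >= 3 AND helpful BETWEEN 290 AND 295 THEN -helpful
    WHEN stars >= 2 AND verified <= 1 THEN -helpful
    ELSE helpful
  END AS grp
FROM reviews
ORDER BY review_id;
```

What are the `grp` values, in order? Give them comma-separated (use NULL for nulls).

review_id=100: stars >= 4 OR helpful > 135 → 155
review_id=101: stars >= 4 OR helpful > 135 → 220
review_id=102: stars >= 4 OR helpful > 135 → 341
review_id=103: ELSE → 132
review_id=104: stars >= 2 AND verified <= 1 → -3
review_id=105: stars >= 4 OR helpful > 135 → 256
review_id=106: stars >= 4 OR helpful > 135 → 112
review_id=107: stars >= 4 OR helpful > 135 → 220
review_id=108: stars >= 4 OR helpful > 135 → 266
review_id=109: stars >= 4 OR helpful > 135 → 48

155, 220, 341, 132, -3, 256, 112, 220, 266, 48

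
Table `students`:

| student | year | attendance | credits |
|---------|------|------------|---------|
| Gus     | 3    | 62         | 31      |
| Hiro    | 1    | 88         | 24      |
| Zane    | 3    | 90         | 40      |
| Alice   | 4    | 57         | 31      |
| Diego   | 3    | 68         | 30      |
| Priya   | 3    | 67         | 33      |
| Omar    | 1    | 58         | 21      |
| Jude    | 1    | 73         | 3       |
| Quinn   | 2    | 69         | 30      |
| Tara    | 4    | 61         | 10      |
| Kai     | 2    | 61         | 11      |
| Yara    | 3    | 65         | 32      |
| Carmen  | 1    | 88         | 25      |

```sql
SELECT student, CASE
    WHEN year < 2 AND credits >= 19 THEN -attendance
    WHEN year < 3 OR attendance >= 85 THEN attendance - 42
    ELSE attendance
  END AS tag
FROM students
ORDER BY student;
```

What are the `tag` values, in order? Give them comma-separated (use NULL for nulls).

student=Alice: ELSE → 57
student=Carmen: year < 2 AND credits >= 19 → -88
student=Diego: ELSE → 68
student=Gus: ELSE → 62
student=Hiro: year < 2 AND credits >= 19 → -88
student=Jude: year < 3 OR attendance >= 85 → 31
student=Kai: year < 3 OR attendance >= 85 → 19
student=Omar: year < 2 AND credits >= 19 → -58
student=Priya: ELSE → 67
student=Quinn: year < 3 OR attendance >= 85 → 27
student=Tara: ELSE → 61
student=Yara: ELSE → 65
student=Zane: year < 3 OR attendance >= 85 → 48

57, -88, 68, 62, -88, 31, 19, -58, 67, 27, 61, 65, 48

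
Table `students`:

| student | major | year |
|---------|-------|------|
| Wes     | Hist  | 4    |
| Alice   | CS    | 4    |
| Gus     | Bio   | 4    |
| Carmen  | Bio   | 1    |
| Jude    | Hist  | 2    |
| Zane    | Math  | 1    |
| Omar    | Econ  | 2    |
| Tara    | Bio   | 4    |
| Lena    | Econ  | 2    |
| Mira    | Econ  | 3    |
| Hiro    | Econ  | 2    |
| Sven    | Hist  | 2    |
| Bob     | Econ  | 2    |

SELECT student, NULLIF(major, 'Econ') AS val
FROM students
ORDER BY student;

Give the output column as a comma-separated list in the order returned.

CS, NULL, Bio, Bio, NULL, Hist, NULL, NULL, NULL, Hist, Bio, Hist, Math

student=Alice: major=CS vs Econ: differ → CS
student=Bob: major=Econ vs Econ: equal → NULL
student=Carmen: major=Bio vs Econ: differ → Bio
student=Gus: major=Bio vs Econ: differ → Bio
student=Hiro: major=Econ vs Econ: equal → NULL
student=Jude: major=Hist vs Econ: differ → Hist
student=Lena: major=Econ vs Econ: equal → NULL
student=Mira: major=Econ vs Econ: equal → NULL
student=Omar: major=Econ vs Econ: equal → NULL
student=Sven: major=Hist vs Econ: differ → Hist
student=Tara: major=Bio vs Econ: differ → Bio
student=Wes: major=Hist vs Econ: differ → Hist
student=Zane: major=Math vs Econ: differ → Math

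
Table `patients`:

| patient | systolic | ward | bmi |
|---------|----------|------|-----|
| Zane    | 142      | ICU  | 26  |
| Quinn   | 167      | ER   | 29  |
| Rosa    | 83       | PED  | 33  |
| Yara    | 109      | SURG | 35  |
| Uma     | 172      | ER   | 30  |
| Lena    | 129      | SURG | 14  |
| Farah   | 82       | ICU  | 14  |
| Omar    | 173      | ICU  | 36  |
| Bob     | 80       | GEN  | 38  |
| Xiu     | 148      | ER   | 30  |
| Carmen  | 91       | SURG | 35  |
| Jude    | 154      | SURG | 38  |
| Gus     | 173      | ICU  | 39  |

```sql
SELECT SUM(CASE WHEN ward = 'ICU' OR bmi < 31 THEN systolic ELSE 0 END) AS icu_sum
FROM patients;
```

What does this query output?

patient=Zane: ✓ → 142
patient=Quinn: ✓ → 167
patient=Rosa: ✗
patient=Yara: ✗
patient=Uma: ✓ → 172
patient=Lena: ✓ → 129
patient=Farah: ✓ → 82
patient=Omar: ✓ → 173
patient=Bob: ✗
patient=Xiu: ✓ → 148
patient=Carmen: ✗
patient=Jude: ✗
patient=Gus: ✓ → 173
icu_sum = 142 + 167 + 172 + 129 + 82 + 173 + 148 + 173 = 1186

1186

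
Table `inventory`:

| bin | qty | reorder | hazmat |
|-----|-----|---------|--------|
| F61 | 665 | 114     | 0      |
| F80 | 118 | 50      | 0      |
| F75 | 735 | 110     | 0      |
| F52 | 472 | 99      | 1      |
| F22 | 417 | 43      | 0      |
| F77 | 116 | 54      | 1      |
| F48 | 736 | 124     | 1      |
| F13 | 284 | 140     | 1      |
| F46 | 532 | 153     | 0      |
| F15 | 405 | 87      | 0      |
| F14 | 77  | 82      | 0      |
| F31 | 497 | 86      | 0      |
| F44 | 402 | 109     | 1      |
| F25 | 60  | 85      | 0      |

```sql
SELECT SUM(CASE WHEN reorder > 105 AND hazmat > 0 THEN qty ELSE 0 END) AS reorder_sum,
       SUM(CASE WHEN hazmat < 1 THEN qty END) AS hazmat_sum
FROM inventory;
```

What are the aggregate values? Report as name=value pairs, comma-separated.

[reorder_sum: reorder > 105 AND hazmat > 0]
bin=F61: ✗
bin=F80: ✗
bin=F75: ✗
bin=F52: ✗
bin=F22: ✗
bin=F77: ✗
bin=F48: ✓ → 736
bin=F13: ✓ → 284
bin=F46: ✗
bin=F15: ✗
bin=F14: ✗
bin=F31: ✗
bin=F44: ✓ → 402
bin=F25: ✗
reorder_sum = 736 + 284 + 402 = 1422
—
[hazmat_sum: hazmat < 1]
bin=F61: ✓ → 665
bin=F80: ✓ → 118
bin=F75: ✓ → 735
bin=F52: ✗
bin=F22: ✓ → 417
bin=F77: ✗
bin=F48: ✗
bin=F13: ✗
bin=F46: ✓ → 532
bin=F15: ✓ → 405
bin=F14: ✓ → 77
bin=F31: ✓ → 497
bin=F44: ✗
bin=F25: ✓ → 60
hazmat_sum = 665 + 118 + 735 + 417 + 532 + 405 + 77 + 497 + 60 = 3506

reorder_sum=1422, hazmat_sum=3506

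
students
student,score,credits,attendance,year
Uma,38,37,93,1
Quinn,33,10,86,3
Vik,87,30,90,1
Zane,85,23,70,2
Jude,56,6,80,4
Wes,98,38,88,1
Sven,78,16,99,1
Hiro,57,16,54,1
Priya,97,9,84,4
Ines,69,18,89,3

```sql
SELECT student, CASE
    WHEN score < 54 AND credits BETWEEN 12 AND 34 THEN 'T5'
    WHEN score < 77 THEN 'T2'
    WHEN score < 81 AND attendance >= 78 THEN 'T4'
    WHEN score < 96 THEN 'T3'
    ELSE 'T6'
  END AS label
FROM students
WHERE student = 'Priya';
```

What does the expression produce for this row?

student = Priya: score=97, credits=9, attendance=84, year=4.
score < 54 AND credits BETWEEN 12 AND 34 → false
score < 77 → false
score < 81 AND attendance >= 78 → false
score < 96 → false
No prior WHEN matched → ELSE → T6

T6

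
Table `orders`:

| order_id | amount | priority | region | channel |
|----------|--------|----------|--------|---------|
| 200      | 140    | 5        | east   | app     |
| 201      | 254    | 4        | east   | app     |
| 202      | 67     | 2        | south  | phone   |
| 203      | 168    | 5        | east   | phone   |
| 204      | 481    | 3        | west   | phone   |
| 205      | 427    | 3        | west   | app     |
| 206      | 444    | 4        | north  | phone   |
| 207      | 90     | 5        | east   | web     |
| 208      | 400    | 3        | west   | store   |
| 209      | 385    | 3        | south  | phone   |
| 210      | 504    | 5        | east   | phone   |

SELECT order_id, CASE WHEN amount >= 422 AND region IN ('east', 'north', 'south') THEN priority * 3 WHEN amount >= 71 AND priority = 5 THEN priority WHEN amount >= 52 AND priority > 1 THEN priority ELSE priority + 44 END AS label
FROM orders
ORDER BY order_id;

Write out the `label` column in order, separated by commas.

order_id=200: amount >= 71 AND priority = 5 → 5
order_id=201: amount >= 52 AND priority > 1 → 4
order_id=202: amount >= 52 AND priority > 1 → 2
order_id=203: amount >= 71 AND priority = 5 → 5
order_id=204: amount >= 52 AND priority > 1 → 3
order_id=205: amount >= 52 AND priority > 1 → 3
order_id=206: amount >= 422 AND region IN ('east', 'north', 'south') → 12
order_id=207: amount >= 71 AND priority = 5 → 5
order_id=208: amount >= 52 AND priority > 1 → 3
order_id=209: amount >= 52 AND priority > 1 → 3
order_id=210: amount >= 422 AND region IN ('east', 'north', 'south') → 15

5, 4, 2, 5, 3, 3, 12, 5, 3, 3, 15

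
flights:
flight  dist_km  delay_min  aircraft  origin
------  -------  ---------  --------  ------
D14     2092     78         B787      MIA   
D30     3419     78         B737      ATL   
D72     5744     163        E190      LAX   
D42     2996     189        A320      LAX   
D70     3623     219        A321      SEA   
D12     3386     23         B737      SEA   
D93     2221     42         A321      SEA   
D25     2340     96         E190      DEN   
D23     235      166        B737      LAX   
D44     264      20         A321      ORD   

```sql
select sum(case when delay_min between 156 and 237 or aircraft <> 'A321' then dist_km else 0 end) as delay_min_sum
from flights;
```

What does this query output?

flight=D14: ✓ → 2092
flight=D30: ✓ → 3419
flight=D72: ✓ → 5744
flight=D42: ✓ → 2996
flight=D70: ✓ → 3623
flight=D12: ✓ → 3386
flight=D93: ✗
flight=D25: ✓ → 2340
flight=D23: ✓ → 235
flight=D44: ✗
delay_min_sum = 2092 + 3419 + 5744 + 2996 + 3623 + 3386 + 2340 + 235 = 23835

23835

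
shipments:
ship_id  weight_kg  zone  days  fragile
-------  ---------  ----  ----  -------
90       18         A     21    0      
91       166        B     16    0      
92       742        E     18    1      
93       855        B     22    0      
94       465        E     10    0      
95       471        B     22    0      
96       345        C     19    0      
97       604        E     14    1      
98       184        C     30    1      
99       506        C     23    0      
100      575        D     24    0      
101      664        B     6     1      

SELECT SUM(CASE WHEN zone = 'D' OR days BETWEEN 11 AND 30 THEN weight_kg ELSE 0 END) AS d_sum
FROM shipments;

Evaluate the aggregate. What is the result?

4466

ship_id=90: ✓ → 18
ship_id=91: ✓ → 166
ship_id=92: ✓ → 742
ship_id=93: ✓ → 855
ship_id=94: ✗
ship_id=95: ✓ → 471
ship_id=96: ✓ → 345
ship_id=97: ✓ → 604
ship_id=98: ✓ → 184
ship_id=99: ✓ → 506
ship_id=100: ✓ → 575
ship_id=101: ✗
d_sum = 18 + 166 + 742 + 855 + 471 + 345 + 604 + 184 + 506 + 575 = 4466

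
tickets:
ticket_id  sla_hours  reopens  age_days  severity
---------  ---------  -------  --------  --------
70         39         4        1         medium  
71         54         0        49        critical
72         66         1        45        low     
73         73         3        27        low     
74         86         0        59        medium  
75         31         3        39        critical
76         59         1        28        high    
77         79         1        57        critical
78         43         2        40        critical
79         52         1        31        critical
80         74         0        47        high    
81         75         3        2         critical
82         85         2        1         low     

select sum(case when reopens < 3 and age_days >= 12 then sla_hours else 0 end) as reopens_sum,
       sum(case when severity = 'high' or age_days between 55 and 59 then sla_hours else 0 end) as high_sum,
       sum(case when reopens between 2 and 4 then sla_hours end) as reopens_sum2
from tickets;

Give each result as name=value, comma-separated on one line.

[reopens_sum: reopens < 3 and age_days >= 12]
ticket_id=70: ✗
ticket_id=71: ✓ → 54
ticket_id=72: ✓ → 66
ticket_id=73: ✗
ticket_id=74: ✓ → 86
ticket_id=75: ✗
ticket_id=76: ✓ → 59
ticket_id=77: ✓ → 79
ticket_id=78: ✓ → 43
ticket_id=79: ✓ → 52
ticket_id=80: ✓ → 74
ticket_id=81: ✗
ticket_id=82: ✗
reopens_sum = 54 + 66 + 86 + 59 + 79 + 43 + 52 + 74 = 513
—
[high_sum: severity = 'high' or age_days between 55 and 59]
ticket_id=70: ✗
ticket_id=71: ✗
ticket_id=72: ✗
ticket_id=73: ✗
ticket_id=74: ✓ → 86
ticket_id=75: ✗
ticket_id=76: ✓ → 59
ticket_id=77: ✓ → 79
ticket_id=78: ✗
ticket_id=79: ✗
ticket_id=80: ✓ → 74
ticket_id=81: ✗
ticket_id=82: ✗
high_sum = 86 + 59 + 79 + 74 = 298
—
[reopens_sum2: reopens between 2 and 4]
ticket_id=70: ✓ → 39
ticket_id=71: ✗
ticket_id=72: ✗
ticket_id=73: ✓ → 73
ticket_id=74: ✗
ticket_id=75: ✓ → 31
ticket_id=76: ✗
ticket_id=77: ✗
ticket_id=78: ✓ → 43
ticket_id=79: ✗
ticket_id=80: ✗
ticket_id=81: ✓ → 75
ticket_id=82: ✓ → 85
reopens_sum2 = 39 + 73 + 31 + 43 + 75 + 85 = 346

reopens_sum=513, high_sum=298, reopens_sum2=346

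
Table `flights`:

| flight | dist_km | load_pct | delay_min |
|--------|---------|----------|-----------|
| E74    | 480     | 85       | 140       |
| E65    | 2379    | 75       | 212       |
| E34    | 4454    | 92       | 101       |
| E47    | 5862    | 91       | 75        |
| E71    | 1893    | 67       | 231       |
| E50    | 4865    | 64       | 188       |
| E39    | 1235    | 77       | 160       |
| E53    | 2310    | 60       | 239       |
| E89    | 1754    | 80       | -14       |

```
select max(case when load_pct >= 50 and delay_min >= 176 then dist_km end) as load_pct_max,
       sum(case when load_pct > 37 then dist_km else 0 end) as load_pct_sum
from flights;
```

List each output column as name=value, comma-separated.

load_pct_max=4865, load_pct_sum=25232

[load_pct_max: load_pct >= 50 and delay_min >= 176]
flight=E74: ✗
flight=E65: ✓ → 2379
flight=E34: ✗
flight=E47: ✗
flight=E71: ✓ → 1893
flight=E50: ✓ → 4865
flight=E39: ✗
flight=E53: ✓ → 2310
flight=E89: ✗
load_pct_max = MAX(2379, 1893, 4865, 2310) = 4865
—
[load_pct_sum: load_pct > 37]
flight=E74: ✓ → 480
flight=E65: ✓ → 2379
flight=E34: ✓ → 4454
flight=E47: ✓ → 5862
flight=E71: ✓ → 1893
flight=E50: ✓ → 4865
flight=E39: ✓ → 1235
flight=E53: ✓ → 2310
flight=E89: ✓ → 1754
load_pct_sum = 480 + 2379 + 4454 + 5862 + 1893 + 4865 + 1235 + 2310 + 1754 = 25232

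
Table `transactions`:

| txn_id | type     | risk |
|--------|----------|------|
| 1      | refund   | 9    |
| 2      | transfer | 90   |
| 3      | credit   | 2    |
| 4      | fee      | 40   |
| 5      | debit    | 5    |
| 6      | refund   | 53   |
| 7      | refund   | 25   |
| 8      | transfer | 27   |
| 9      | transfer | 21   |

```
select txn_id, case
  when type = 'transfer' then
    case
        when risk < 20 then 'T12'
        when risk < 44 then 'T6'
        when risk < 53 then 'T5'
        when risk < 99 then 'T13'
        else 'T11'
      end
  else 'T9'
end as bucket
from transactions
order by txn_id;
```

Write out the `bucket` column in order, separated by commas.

txn_id=1: type='refund' → outer ELSE → T9
txn_id=2: type='transfer' → inner[risk < 99] → T13
txn_id=3: type='credit' → outer ELSE → T9
txn_id=4: type='fee' → outer ELSE → T9
txn_id=5: type='debit' → outer ELSE → T9
txn_id=6: type='refund' → outer ELSE → T9
txn_id=7: type='refund' → outer ELSE → T9
txn_id=8: type='transfer' → inner[risk < 44] → T6
txn_id=9: type='transfer' → inner[risk < 44] → T6

T9, T13, T9, T9, T9, T9, T9, T6, T6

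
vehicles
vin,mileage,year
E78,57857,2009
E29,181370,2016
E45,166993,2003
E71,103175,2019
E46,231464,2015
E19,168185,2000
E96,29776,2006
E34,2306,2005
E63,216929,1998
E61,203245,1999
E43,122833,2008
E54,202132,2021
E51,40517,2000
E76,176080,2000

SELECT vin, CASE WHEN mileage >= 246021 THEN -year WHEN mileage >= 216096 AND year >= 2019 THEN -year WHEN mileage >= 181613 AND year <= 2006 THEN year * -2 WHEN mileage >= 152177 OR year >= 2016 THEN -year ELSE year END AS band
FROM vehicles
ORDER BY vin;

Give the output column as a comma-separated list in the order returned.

vin=E19: mileage >= 152177 OR year >= 2016 → -2000
vin=E29: mileage >= 152177 OR year >= 2016 → -2016
vin=E34: ELSE → 2005
vin=E43: ELSE → 2008
vin=E45: mileage >= 152177 OR year >= 2016 → -2003
vin=E46: mileage >= 152177 OR year >= 2016 → -2015
vin=E51: ELSE → 2000
vin=E54: mileage >= 152177 OR year >= 2016 → -2021
vin=E61: mileage >= 181613 AND year <= 2006 → -3998
vin=E63: mileage >= 181613 AND year <= 2006 → -3996
vin=E71: mileage >= 152177 OR year >= 2016 → -2019
vin=E76: mileage >= 152177 OR year >= 2016 → -2000
vin=E78: ELSE → 2009
vin=E96: ELSE → 2006

-2000, -2016, 2005, 2008, -2003, -2015, 2000, -2021, -3998, -3996, -2019, -2000, 2009, 2006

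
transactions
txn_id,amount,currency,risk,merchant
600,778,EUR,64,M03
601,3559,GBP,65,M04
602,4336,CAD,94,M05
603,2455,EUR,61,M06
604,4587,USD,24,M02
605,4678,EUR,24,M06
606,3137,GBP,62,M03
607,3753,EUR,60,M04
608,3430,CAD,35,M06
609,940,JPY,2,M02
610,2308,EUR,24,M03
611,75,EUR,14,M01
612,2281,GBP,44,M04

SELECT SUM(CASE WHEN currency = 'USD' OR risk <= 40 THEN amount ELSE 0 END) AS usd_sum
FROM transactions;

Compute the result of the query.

16018

txn_id=600: ✗
txn_id=601: ✗
txn_id=602: ✗
txn_id=603: ✗
txn_id=604: ✓ → 4587
txn_id=605: ✓ → 4678
txn_id=606: ✗
txn_id=607: ✗
txn_id=608: ✓ → 3430
txn_id=609: ✓ → 940
txn_id=610: ✓ → 2308
txn_id=611: ✓ → 75
txn_id=612: ✗
usd_sum = 4587 + 4678 + 3430 + 940 + 2308 + 75 = 16018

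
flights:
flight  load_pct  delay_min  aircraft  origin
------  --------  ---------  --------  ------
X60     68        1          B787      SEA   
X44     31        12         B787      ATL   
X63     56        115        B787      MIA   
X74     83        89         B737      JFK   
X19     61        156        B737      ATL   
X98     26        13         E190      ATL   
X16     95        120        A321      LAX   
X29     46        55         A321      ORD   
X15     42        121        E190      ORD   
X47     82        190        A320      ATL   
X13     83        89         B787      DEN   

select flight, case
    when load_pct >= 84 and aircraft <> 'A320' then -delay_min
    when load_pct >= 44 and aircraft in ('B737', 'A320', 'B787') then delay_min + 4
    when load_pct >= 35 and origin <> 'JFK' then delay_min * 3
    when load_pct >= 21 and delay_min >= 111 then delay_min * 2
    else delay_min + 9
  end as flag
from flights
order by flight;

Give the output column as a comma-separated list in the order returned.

flight=X13: load_pct >= 44 and aircraft in ('B737', 'A320', 'B787') → 93
flight=X15: load_pct >= 35 and origin <> 'JFK' → 363
flight=X16: load_pct >= 84 and aircraft <> 'A320' → -120
flight=X19: load_pct >= 44 and aircraft in ('B737', 'A320', 'B787') → 160
flight=X29: load_pct >= 35 and origin <> 'JFK' → 165
flight=X44: ELSE → 21
flight=X47: load_pct >= 44 and aircraft in ('B737', 'A320', 'B787') → 194
flight=X60: load_pct >= 44 and aircraft in ('B737', 'A320', 'B787') → 5
flight=X63: load_pct >= 44 and aircraft in ('B737', 'A320', 'B787') → 119
flight=X74: load_pct >= 44 and aircraft in ('B737', 'A320', 'B787') → 93
flight=X98: ELSE → 22

93, 363, -120, 160, 165, 21, 194, 5, 119, 93, 22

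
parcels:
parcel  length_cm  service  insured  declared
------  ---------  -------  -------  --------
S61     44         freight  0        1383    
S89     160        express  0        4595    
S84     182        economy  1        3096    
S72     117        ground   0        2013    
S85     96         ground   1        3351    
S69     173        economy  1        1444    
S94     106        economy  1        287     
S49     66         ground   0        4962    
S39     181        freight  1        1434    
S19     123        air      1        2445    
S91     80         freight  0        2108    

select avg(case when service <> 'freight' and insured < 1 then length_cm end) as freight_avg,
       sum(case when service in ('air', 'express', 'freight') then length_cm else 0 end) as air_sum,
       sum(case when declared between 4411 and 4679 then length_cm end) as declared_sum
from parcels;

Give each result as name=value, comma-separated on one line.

[freight_avg: service <> 'freight' and insured < 1]
parcel=S61: ✗
parcel=S89: ✓ → 160
parcel=S84: ✗
parcel=S72: ✓ → 117
parcel=S85: ✗
parcel=S69: ✗
parcel=S94: ✗
parcel=S49: ✓ → 66
parcel=S39: ✗
parcel=S19: ✗
parcel=S91: ✗
freight_avg = (160 + 117 + 66) / 3 = 114.3333333333
—
[air_sum: service in ('air', 'express', 'freight')]
parcel=S61: ✓ → 44
parcel=S89: ✓ → 160
parcel=S84: ✗
parcel=S72: ✗
parcel=S85: ✗
parcel=S69: ✗
parcel=S94: ✗
parcel=S49: ✗
parcel=S39: ✓ → 181
parcel=S19: ✓ → 123
parcel=S91: ✓ → 80
air_sum = 44 + 160 + 181 + 123 + 80 = 588
—
[declared_sum: declared between 4411 and 4679]
parcel=S61: ✗
parcel=S89: ✓ → 160
parcel=S84: ✗
parcel=S72: ✗
parcel=S85: ✗
parcel=S69: ✗
parcel=S94: ✗
parcel=S49: ✗
parcel=S39: ✗
parcel=S19: ✗
parcel=S91: ✗
declared_sum = 160

freight_avg=114.3333333333, air_sum=588, declared_sum=160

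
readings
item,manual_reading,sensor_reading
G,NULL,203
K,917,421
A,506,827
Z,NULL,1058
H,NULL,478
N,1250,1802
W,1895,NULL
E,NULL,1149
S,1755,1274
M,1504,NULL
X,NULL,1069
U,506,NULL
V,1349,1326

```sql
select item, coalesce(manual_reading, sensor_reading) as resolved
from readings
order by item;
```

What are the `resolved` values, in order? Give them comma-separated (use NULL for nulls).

506, 1149, 203, 478, 917, 1504, 1250, 1755, 506, 1349, 1895, 1069, 1058

item=A: manual_reading=506 → 506
item=E: manual_reading=NULL, sensor_reading=1149 → 1149
item=G: manual_reading=NULL, sensor_reading=203 → 203
item=H: manual_reading=NULL, sensor_reading=478 → 478
item=K: manual_reading=917 → 917
item=M: manual_reading=1504 → 1504
item=N: manual_reading=1250 → 1250
item=S: manual_reading=1755 → 1755
item=U: manual_reading=506 → 506
item=V: manual_reading=1349 → 1349
item=W: manual_reading=1895 → 1895
item=X: manual_reading=NULL, sensor_reading=1069 → 1069
item=Z: manual_reading=NULL, sensor_reading=1058 → 1058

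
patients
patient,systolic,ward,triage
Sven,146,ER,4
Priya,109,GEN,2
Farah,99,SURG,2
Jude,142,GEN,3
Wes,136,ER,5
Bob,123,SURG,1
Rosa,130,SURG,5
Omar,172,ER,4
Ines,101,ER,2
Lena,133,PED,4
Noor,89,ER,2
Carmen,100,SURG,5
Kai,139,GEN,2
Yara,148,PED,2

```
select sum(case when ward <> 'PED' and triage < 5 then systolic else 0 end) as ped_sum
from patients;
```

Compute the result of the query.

1120

patient=Sven: ✓ → 146
patient=Priya: ✓ → 109
patient=Farah: ✓ → 99
patient=Jude: ✓ → 142
patient=Wes: ✗
patient=Bob: ✓ → 123
patient=Rosa: ✗
patient=Omar: ✓ → 172
patient=Ines: ✓ → 101
patient=Lena: ✗
patient=Noor: ✓ → 89
patient=Carmen: ✗
patient=Kai: ✓ → 139
patient=Yara: ✗
ped_sum = 146 + 109 + 99 + 142 + 123 + 172 + 101 + 89 + 139 = 1120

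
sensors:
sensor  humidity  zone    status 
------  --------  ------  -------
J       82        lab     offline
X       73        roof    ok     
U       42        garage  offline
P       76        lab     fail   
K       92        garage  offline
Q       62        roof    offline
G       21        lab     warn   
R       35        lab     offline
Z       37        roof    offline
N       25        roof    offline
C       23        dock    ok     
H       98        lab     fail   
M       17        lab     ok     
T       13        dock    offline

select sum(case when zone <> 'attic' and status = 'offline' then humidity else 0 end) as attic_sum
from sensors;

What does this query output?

sensor=J: ✓ → 82
sensor=X: ✗
sensor=U: ✓ → 42
sensor=P: ✗
sensor=K: ✓ → 92
sensor=Q: ✓ → 62
sensor=G: ✗
sensor=R: ✓ → 35
sensor=Z: ✓ → 37
sensor=N: ✓ → 25
sensor=C: ✗
sensor=H: ✗
sensor=M: ✗
sensor=T: ✓ → 13
attic_sum = 82 + 42 + 92 + 62 + 35 + 37 + 25 + 13 = 388

388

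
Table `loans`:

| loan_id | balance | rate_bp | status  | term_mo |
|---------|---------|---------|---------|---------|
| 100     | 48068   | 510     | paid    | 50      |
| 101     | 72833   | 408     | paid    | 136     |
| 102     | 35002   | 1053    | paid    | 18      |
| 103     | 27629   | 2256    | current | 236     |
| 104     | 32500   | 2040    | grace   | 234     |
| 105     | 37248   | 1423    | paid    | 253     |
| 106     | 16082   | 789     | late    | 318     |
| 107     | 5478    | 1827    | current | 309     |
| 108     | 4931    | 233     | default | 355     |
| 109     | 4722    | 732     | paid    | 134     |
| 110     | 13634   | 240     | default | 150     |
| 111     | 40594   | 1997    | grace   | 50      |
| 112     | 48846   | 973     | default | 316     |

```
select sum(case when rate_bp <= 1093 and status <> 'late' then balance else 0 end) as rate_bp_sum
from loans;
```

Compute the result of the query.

loan_id=100: ✓ → 48068
loan_id=101: ✓ → 72833
loan_id=102: ✓ → 35002
loan_id=103: ✗
loan_id=104: ✗
loan_id=105: ✗
loan_id=106: ✗
loan_id=107: ✗
loan_id=108: ✓ → 4931
loan_id=109: ✓ → 4722
loan_id=110: ✓ → 13634
loan_id=111: ✗
loan_id=112: ✓ → 48846
rate_bp_sum = 48068 + 72833 + 35002 + 4931 + 4722 + 13634 + 48846 = 228036

228036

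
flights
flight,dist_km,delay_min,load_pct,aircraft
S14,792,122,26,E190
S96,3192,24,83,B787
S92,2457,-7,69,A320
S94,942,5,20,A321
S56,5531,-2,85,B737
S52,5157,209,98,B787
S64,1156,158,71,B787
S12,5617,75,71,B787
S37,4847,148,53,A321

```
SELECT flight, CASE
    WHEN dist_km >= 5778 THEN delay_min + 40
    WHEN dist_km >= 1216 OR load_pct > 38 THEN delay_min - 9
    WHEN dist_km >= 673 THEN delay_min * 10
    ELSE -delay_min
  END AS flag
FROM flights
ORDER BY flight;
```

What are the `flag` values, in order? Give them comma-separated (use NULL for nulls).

66, 1220, 139, 200, -11, 149, -16, 50, 15

flight=S12: dist_km >= 1216 OR load_pct > 38 → 66
flight=S14: dist_km >= 673 → 1220
flight=S37: dist_km >= 1216 OR load_pct > 38 → 139
flight=S52: dist_km >= 1216 OR load_pct > 38 → 200
flight=S56: dist_km >= 1216 OR load_pct > 38 → -11
flight=S64: dist_km >= 1216 OR load_pct > 38 → 149
flight=S92: dist_km >= 1216 OR load_pct > 38 → -16
flight=S94: dist_km >= 673 → 50
flight=S96: dist_km >= 1216 OR load_pct > 38 → 15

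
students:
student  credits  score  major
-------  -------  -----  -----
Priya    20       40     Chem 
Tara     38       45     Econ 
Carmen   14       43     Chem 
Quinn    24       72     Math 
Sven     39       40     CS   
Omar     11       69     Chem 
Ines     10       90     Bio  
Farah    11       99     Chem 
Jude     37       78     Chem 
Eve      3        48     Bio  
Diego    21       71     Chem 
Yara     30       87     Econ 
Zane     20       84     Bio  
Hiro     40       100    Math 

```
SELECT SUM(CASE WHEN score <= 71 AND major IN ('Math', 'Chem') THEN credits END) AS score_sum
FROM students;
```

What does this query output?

66

student=Priya: ✓ → 20
student=Tara: ✗
student=Carmen: ✓ → 14
student=Quinn: ✗
student=Sven: ✗
student=Omar: ✓ → 11
student=Ines: ✗
student=Farah: ✗
student=Jude: ✗
student=Eve: ✗
student=Diego: ✓ → 21
student=Yara: ✗
student=Zane: ✗
student=Hiro: ✗
score_sum = 20 + 14 + 11 + 21 = 66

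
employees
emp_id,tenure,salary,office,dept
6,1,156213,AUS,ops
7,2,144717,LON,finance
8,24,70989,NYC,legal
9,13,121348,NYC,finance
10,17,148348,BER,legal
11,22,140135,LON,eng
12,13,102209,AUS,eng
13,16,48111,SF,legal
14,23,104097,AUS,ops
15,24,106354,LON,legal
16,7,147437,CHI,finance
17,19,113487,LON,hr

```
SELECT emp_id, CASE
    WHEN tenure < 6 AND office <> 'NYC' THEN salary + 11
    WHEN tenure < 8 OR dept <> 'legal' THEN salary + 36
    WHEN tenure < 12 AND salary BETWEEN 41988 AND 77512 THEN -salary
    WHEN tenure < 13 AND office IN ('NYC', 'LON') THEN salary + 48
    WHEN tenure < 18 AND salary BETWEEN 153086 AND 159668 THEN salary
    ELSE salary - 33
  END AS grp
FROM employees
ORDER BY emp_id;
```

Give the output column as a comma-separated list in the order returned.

emp_id=6: tenure < 6 AND office <> 'NYC' → 156224
emp_id=7: tenure < 6 AND office <> 'NYC' → 144728
emp_id=8: ELSE → 70956
emp_id=9: tenure < 8 OR dept <> 'legal' → 121384
emp_id=10: ELSE → 148315
emp_id=11: tenure < 8 OR dept <> 'legal' → 140171
emp_id=12: tenure < 8 OR dept <> 'legal' → 102245
emp_id=13: ELSE → 48078
emp_id=14: tenure < 8 OR dept <> 'legal' → 104133
emp_id=15: ELSE → 106321
emp_id=16: tenure < 8 OR dept <> 'legal' → 147473
emp_id=17: tenure < 8 OR dept <> 'legal' → 113523

156224, 144728, 70956, 121384, 148315, 140171, 102245, 48078, 104133, 106321, 147473, 113523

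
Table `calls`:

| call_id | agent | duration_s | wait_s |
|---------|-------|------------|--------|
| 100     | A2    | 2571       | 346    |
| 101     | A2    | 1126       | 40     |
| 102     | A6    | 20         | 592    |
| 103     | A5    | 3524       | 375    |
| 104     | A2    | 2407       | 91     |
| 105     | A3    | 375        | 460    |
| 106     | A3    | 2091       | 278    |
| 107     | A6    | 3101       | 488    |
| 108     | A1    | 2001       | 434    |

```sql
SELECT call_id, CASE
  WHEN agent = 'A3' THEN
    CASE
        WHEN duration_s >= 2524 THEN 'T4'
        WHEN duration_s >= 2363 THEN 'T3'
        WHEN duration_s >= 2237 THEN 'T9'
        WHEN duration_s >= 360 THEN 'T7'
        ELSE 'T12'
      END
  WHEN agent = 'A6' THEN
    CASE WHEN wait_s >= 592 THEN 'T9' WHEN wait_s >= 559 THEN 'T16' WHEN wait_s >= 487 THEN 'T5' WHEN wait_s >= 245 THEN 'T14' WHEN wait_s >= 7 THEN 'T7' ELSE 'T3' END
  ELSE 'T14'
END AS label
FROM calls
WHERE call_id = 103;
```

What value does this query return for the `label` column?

call_id = 103: agent=A5, duration_s=3524, wait_s=375.
agent='A5' → outer ELSE → T14

T14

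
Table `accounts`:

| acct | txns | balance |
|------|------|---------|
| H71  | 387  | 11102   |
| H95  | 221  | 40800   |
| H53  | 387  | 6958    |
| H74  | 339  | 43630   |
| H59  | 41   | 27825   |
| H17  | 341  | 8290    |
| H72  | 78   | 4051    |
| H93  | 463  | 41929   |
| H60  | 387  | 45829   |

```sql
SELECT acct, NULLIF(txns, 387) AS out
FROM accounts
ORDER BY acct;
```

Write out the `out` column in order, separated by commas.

acct=H17: txns=341 vs 387: differ → 341
acct=H53: txns=387 vs 387: equal → NULL
acct=H59: txns=41 vs 387: differ → 41
acct=H60: txns=387 vs 387: equal → NULL
acct=H71: txns=387 vs 387: equal → NULL
acct=H72: txns=78 vs 387: differ → 78
acct=H74: txns=339 vs 387: differ → 339
acct=H93: txns=463 vs 387: differ → 463
acct=H95: txns=221 vs 387: differ → 221

341, NULL, 41, NULL, NULL, 78, 339, 463, 221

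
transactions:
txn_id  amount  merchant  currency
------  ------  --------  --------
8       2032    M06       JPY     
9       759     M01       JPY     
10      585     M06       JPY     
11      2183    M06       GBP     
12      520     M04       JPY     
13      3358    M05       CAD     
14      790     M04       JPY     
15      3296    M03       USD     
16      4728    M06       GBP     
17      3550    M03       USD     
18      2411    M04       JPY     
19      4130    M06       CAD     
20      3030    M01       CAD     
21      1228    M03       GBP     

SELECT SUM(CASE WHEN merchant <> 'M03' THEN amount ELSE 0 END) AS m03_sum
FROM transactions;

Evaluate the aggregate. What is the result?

txn_id=8: ✓ → 2032
txn_id=9: ✓ → 759
txn_id=10: ✓ → 585
txn_id=11: ✓ → 2183
txn_id=12: ✓ → 520
txn_id=13: ✓ → 3358
txn_id=14: ✓ → 790
txn_id=15: ✗
txn_id=16: ✓ → 4728
txn_id=17: ✗
txn_id=18: ✓ → 2411
txn_id=19: ✓ → 4130
txn_id=20: ✓ → 3030
txn_id=21: ✗
m03_sum = 2032 + 759 + 585 + 2183 + 520 + 3358 + 790 + 4728 + 2411 + 4130 + 3030 = 24526

24526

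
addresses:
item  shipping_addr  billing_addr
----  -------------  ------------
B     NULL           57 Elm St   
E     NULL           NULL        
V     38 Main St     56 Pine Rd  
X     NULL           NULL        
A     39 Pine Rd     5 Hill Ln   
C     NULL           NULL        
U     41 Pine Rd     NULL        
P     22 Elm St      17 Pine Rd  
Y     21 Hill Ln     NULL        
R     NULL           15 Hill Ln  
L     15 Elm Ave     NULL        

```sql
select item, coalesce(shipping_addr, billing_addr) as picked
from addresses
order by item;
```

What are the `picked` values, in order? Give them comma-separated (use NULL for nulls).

item=A: shipping_addr=39 Pine Rd → 39 Pine Rd
item=B: shipping_addr=NULL, billing_addr=57 Elm St → 57 Elm St
item=C: shipping_addr=NULL, billing_addr=NULL (all NULL) → NULL
item=E: shipping_addr=NULL, billing_addr=NULL (all NULL) → NULL
item=L: shipping_addr=15 Elm Ave → 15 Elm Ave
item=P: shipping_addr=22 Elm St → 22 Elm St
item=R: shipping_addr=NULL, billing_addr=15 Hill Ln → 15 Hill Ln
item=U: shipping_addr=41 Pine Rd → 41 Pine Rd
item=V: shipping_addr=38 Main St → 38 Main St
item=X: shipping_addr=NULL, billing_addr=NULL (all NULL) → NULL
item=Y: shipping_addr=21 Hill Ln → 21 Hill Ln

39 Pine Rd, 57 Elm St, NULL, NULL, 15 Elm Ave, 22 Elm St, 15 Hill Ln, 41 Pine Rd, 38 Main St, NULL, 21 Hill Ln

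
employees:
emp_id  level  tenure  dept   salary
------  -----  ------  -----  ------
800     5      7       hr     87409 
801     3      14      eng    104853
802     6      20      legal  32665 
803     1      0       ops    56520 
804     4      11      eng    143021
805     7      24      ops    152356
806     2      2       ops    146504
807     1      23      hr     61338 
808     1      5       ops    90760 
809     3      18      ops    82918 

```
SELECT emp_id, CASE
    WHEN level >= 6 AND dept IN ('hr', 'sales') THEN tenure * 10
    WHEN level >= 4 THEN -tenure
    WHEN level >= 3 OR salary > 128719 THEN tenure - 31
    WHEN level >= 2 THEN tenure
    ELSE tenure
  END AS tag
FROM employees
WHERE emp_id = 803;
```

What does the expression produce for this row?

0

emp_id = 803: level=1, tenure=0, dept=ops, salary=56520.
level >= 6 AND dept IN ('hr', 'sales') → false
level >= 4 → false
level >= 3 OR salary > 128719 → false
level >= 2 → false
No prior WHEN matched → ELSE → 0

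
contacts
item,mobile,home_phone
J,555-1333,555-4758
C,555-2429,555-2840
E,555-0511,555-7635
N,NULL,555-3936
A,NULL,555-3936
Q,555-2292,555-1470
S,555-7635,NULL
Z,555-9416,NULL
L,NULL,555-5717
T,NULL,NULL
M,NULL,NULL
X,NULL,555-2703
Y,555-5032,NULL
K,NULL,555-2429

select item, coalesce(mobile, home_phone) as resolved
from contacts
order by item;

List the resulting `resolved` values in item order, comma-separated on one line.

item=A: mobile=NULL, home_phone=555-3936 → 555-3936
item=C: mobile=555-2429 → 555-2429
item=E: mobile=555-0511 → 555-0511
item=J: mobile=555-1333 → 555-1333
item=K: mobile=NULL, home_phone=555-2429 → 555-2429
item=L: mobile=NULL, home_phone=555-5717 → 555-5717
item=M: mobile=NULL, home_phone=NULL (all NULL) → NULL
item=N: mobile=NULL, home_phone=555-3936 → 555-3936
item=Q: mobile=555-2292 → 555-2292
item=S: mobile=555-7635 → 555-7635
item=T: mobile=NULL, home_phone=NULL (all NULL) → NULL
item=X: mobile=NULL, home_phone=555-2703 → 555-2703
item=Y: mobile=555-5032 → 555-5032
item=Z: mobile=555-9416 → 555-9416

555-3936, 555-2429, 555-0511, 555-1333, 555-2429, 555-5717, NULL, 555-3936, 555-2292, 555-7635, NULL, 555-2703, 555-5032, 555-9416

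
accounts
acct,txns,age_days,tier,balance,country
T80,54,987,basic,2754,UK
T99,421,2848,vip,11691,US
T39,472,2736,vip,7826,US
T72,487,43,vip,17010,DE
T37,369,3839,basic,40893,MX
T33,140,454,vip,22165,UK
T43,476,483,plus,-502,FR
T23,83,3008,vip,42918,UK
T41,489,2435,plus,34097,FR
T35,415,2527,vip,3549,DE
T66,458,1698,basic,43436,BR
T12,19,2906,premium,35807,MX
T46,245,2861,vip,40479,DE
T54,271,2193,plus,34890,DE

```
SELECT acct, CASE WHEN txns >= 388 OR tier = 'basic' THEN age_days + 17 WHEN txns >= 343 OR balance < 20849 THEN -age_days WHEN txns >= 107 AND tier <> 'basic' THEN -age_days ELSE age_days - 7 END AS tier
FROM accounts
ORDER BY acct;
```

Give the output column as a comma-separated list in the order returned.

acct=T12: ELSE → 2899
acct=T23: ELSE → 3001
acct=T33: txns >= 107 AND tier <> 'basic' → -454
acct=T35: txns >= 388 OR tier = 'basic' → 2544
acct=T37: txns >= 388 OR tier = 'basic' → 3856
acct=T39: txns >= 388 OR tier = 'basic' → 2753
acct=T41: txns >= 388 OR tier = 'basic' → 2452
acct=T43: txns >= 388 OR tier = 'basic' → 500
acct=T46: txns >= 107 AND tier <> 'basic' → -2861
acct=T54: txns >= 107 AND tier <> 'basic' → -2193
acct=T66: txns >= 388 OR tier = 'basic' → 1715
acct=T72: txns >= 388 OR tier = 'basic' → 60
acct=T80: txns >= 388 OR tier = 'basic' → 1004
acct=T99: txns >= 388 OR tier = 'basic' → 2865

2899, 3001, -454, 2544, 3856, 2753, 2452, 500, -2861, -2193, 1715, 60, 1004, 2865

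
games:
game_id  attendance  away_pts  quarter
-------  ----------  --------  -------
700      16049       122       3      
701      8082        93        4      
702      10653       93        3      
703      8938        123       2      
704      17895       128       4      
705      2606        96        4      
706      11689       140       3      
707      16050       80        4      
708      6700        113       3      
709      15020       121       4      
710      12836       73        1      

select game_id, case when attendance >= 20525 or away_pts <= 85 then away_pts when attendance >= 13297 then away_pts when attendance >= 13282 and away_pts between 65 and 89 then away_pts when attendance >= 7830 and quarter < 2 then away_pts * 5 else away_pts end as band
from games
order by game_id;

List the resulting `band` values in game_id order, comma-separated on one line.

122, 93, 93, 123, 128, 96, 140, 80, 113, 121, 73

game_id=700: attendance >= 13297 → 122
game_id=701: ELSE → 93
game_id=702: ELSE → 93
game_id=703: ELSE → 123
game_id=704: attendance >= 13297 → 128
game_id=705: ELSE → 96
game_id=706: ELSE → 140
game_id=707: attendance >= 20525 or away_pts <= 85 → 80
game_id=708: ELSE → 113
game_id=709: attendance >= 13297 → 121
game_id=710: attendance >= 20525 or away_pts <= 85 → 73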